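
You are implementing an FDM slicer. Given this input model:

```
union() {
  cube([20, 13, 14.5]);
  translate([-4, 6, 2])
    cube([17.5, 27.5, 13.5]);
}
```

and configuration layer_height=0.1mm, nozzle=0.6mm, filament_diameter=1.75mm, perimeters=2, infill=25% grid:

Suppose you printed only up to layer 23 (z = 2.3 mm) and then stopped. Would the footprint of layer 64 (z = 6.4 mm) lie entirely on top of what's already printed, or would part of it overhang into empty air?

Compare the two slices. At z = 2.3: the cube is present — its section is the full 20×13 rectangle (area 260.00 mm²); the 17.5×27.5 cube at (-4, 6) contributes its full rectangle (area 481.25 mm²); Taking the union: the regions partially overlap — summed areas 741.25 mm² minus the doubly-counted overlap 94.50 mm² gives 646.75 mm² — area = 646.75 mm². At z = 6.4: the cube (footprint 20×13) is included at this height (area 260.00 mm²); the cube at (-4, 6) is present — its section is the full 17.5×27.5 rectangle (area 481.25 mm²); Taking the union: the regions partially overlap — summed areas 741.25 mm² minus the doubly-counted overlap 94.50 mm² gives 646.75 mm² — area = 646.75 mm². Checking containment: the cross-section at z = 6.4 is a subset of the cross-section at z = 2.3.

entirely on top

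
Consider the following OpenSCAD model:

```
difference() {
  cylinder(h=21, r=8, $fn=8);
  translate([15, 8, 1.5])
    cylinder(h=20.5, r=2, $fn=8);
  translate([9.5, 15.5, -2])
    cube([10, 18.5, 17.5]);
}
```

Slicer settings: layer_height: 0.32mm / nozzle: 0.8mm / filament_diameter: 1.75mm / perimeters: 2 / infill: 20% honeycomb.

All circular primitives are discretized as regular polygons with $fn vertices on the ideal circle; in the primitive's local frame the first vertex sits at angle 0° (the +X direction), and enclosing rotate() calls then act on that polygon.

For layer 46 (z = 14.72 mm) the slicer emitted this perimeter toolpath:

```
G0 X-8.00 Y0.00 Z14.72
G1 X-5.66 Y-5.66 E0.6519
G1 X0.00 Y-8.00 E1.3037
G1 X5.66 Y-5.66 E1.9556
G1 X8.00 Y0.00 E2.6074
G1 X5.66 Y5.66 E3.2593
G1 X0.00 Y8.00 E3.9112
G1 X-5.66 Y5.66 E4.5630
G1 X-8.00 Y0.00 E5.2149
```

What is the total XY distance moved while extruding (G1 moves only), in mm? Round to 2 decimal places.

Sum the Euclidean lengths of each G1 segment: total = 49.00 mm.

49.00 mm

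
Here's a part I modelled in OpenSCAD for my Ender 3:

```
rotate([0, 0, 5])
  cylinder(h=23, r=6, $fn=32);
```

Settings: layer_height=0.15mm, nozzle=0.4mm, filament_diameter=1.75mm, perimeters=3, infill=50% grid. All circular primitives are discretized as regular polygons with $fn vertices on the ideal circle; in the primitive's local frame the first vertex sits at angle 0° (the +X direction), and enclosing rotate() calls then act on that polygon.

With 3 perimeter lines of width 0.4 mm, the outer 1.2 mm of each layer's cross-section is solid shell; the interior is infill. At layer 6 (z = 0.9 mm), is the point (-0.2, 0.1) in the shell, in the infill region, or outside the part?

infill

At z = 0.9 mm: the r=6 cylinder contributes a regular 32-gon of circumradius 6; (whole slice rotated 5° about Z — lengths, areas and connectivity unchanged). Overall, the cross-section is a single solid region. Undo the 5° rotation: the query point maps to (-0.191, 0.117) in the un-rotated model frame. The nearest boundary edge runs (-4.99, 3.33)→(-5.54, 2.30); distance from the point to it = 5.75 mm. The point is inside the cross-section and 5.75 mm from the nearest boundary — more than the 1.2 mm shell width (3 × 0.4), so it's in the infill interior.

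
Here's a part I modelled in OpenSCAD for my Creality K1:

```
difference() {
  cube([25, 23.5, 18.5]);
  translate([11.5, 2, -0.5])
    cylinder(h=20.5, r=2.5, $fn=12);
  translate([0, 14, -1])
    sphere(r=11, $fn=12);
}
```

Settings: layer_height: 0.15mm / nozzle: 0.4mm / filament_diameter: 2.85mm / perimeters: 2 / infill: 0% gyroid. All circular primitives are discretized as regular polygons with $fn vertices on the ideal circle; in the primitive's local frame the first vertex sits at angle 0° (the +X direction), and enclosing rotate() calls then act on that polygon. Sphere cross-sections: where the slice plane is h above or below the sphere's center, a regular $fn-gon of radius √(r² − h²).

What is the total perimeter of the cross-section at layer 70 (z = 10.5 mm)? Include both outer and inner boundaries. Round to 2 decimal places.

106.64 mm

At z = 10.5 mm: the 25×23.5 cube contributes its full rectangle (perimeter 97.00 mm); the r=2.5 cylinder at (11.5, 2) gives a regular 12-gon of circumradius 2.5 (constant along its height) (perimeter = 2·12·2.500·sin(180°/12) = 15.53 mm); the sphere at (0, 14) does not reach this height (|z−center|=11.500 > r=11); Taking the first minus the rest: starting from the 25×23.5 cube, the r=2.5 cylinder at (11.5, 2) partially overlaps it — only the 17.89 mm² overlap (of its 18.75 mm²) is removed, clipping the outline — boundary = 106.64 mm. Overall, the cross-section is a single solid region. Total boundary length (outer) = 106.64 mm.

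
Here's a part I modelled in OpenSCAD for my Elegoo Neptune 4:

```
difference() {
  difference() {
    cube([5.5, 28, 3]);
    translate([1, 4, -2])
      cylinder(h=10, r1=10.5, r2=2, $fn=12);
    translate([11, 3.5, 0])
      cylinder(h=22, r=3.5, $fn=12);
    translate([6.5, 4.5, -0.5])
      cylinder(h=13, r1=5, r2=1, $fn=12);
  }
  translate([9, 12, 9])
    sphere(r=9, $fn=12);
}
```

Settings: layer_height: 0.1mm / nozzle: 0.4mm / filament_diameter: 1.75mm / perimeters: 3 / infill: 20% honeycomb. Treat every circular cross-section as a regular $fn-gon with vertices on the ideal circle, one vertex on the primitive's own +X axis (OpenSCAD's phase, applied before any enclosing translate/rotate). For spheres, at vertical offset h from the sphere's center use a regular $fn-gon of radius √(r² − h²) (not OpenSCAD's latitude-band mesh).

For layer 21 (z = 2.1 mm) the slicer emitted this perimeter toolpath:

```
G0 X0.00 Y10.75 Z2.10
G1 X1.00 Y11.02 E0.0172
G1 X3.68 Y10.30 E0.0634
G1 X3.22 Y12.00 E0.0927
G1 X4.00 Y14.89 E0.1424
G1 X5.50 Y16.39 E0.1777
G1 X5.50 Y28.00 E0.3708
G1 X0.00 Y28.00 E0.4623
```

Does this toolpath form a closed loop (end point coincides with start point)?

Start point (G0): (0.00, 10.75). End point (last G1): the path does not return to the start — open.

no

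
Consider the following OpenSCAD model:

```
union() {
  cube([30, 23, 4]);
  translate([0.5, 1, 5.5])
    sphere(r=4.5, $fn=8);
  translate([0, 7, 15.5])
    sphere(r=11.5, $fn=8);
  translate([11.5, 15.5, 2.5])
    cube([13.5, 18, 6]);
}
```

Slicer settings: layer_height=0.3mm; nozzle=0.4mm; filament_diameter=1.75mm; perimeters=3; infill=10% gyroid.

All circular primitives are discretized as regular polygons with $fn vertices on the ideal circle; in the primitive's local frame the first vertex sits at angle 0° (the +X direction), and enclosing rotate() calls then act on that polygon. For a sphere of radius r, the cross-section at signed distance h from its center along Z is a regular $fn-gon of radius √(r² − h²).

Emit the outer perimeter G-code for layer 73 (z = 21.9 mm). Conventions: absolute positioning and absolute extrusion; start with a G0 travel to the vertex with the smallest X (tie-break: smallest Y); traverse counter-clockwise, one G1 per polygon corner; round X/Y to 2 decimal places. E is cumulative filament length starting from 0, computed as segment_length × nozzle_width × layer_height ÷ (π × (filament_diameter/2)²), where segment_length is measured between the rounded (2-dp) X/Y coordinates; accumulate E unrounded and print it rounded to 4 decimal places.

G0 X-9.55 Y7.00 Z21.90
G1 X-6.76 Y0.24 E0.3649
G1 X0.00 Y-2.55 E0.7297
G1 X6.76 Y0.24 E1.0946
G1 X9.55 Y7.00 E1.4594
G1 X6.76 Y13.76 E1.8243
G1 X0.00 Y16.55 E2.1891
G1 X-6.76 Y13.76 E2.5540
G1 X-9.55 Y7.00 E2.9188

At z = 21.9 mm: the cube is not intersected at this z (z outside [0, 4]); the sphere at (0.5, 1) does not reach this height (|z−center|=16.400 > r=4.5); the sphere at (0, 7): section is a regular 8-gon, circumradius = √(r²−h²) = √(11.5²−6.4²) = 9.555; the cube at (11.5, 15.5) is absent (z outside [2.5, 8.5]); Taking the union: only the r=11.5 sphere at (0, 7) is present, so the union is just that shape — 1 connected region. The outline is a single polygon with 8 vertices. Extrusion per mm of travel: 0.4 × 0.3 / (π × 0.875²) = 0.049890. Accumulating E over each segment gives final E = 2.9188.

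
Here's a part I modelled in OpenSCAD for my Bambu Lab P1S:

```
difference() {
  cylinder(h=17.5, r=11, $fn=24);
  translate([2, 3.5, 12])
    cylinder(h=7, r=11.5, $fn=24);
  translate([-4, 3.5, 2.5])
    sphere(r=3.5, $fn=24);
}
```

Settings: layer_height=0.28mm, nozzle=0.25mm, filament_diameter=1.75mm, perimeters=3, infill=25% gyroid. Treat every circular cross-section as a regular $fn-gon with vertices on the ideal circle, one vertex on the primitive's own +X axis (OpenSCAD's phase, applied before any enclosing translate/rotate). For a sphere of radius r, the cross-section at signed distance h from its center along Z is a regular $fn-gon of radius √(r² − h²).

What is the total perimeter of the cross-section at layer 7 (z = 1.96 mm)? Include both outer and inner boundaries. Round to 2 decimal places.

90.58 mm

At z = 1.96 mm: the r=11 cylinder gives a regular 24-gon of circumradius 11 (constant along its height) (perimeter = 2·24·11.000·sin(180°/24) = 68.92 mm); the cylinder at (2, 3.5) does not reach this height (z outside [12, 19]); the sphere at (-4, 3.5): section is a regular 24-gon, circumradius = √(r²−h²) = √(3.5²−0.54²) = 3.458 (perimeter = 2·24·3.458·sin(180°/24) = 21.67 mm); After the difference (first − rest): starting from the r=11 cylinder, the r=3.5 sphere at (-4, 3.5) lies wholly inside it (removes its full 37.14 mm² and its 21.67 mm outline becomes a hole wall) — boundary (outer + 1 inner loop) = 90.58 mm. Overall, the cross-section is one region with 1 hole. Total boundary length (outer + inner) = 90.58 mm.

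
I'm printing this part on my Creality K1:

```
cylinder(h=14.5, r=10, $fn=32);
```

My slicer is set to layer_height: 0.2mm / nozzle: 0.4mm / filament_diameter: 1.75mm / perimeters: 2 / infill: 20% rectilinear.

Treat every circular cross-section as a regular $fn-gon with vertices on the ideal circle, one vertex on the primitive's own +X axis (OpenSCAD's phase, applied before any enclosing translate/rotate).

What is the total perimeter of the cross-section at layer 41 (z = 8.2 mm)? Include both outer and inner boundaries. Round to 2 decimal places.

62.73 mm

At z = 8.2 mm: the cylinder: section is a regular 32-gon, circumradius r=10 (perimeter = 2·32·10.000·sin(180°/32) = 62.73 mm). Overall, the cross-section is a single solid region. Total boundary length (outer) = 62.73 mm.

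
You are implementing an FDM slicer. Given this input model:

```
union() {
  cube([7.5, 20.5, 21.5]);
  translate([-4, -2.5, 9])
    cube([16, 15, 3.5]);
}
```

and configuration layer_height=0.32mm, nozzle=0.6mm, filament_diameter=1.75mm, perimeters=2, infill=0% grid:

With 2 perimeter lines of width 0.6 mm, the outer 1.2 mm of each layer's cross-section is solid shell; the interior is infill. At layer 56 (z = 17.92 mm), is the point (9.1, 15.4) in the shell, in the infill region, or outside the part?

At z = 17.92 mm: the cube is present — its section is the full 7.5×20.5 rectangle; the cube at (-4, -2.5) is absent (z outside [9, 12.5]); Taking the union: only the 7.5×20.5 cube is present, so the union is just that shape — 1 connected region. Overall, the cross-section is a single solid region. The nearest boundary edge runs (7.50, 0.00)→(7.50, 20.50); distance from the point to it = 1.60 mm. The point is not inside any of the regions above, so it lies outside the cross-section (1.60 mm from the nearest boundary).

outside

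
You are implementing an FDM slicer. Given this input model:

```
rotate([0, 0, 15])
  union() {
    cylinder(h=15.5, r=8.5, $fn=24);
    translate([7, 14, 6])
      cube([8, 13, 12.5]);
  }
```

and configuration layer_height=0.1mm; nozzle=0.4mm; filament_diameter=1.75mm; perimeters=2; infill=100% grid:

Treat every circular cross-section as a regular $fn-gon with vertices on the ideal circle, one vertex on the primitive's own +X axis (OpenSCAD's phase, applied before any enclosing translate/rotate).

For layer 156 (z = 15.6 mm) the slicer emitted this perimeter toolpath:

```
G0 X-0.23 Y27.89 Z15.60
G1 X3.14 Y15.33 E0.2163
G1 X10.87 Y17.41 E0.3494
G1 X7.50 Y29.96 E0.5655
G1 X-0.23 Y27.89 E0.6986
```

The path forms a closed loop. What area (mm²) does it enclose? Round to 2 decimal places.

Apply the shoelace formula to the sequence of (X, Y) vertices; enclosed area = 104.04 mm².

104.04 mm²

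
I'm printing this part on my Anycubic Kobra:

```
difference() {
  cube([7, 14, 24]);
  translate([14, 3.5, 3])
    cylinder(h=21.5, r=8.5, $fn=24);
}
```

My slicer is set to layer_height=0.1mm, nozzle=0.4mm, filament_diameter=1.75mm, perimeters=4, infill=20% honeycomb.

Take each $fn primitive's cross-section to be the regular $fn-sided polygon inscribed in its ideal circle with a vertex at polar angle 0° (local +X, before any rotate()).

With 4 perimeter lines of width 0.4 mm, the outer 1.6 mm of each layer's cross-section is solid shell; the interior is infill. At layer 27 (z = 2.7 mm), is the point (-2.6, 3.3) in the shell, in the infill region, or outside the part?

outside

At z = 2.7 mm: the cube (footprint 7×14) is included at this height; the cylinder at (14, 3.5) is not intersected at this z (z outside [3, 24.5]); After the difference (first − rest): none of the subtracted shapes is present at this height, so the 7×14 cube is unchanged — 1 connected region. Overall, the cross-section is a single solid region. The nearest boundary edge runs (0.00, 14.00)→(0.00, 0.00); distance from the point to it = 2.60 mm. The point is not inside any of the regions above, so it lies outside the cross-section (2.60 mm from the nearest boundary).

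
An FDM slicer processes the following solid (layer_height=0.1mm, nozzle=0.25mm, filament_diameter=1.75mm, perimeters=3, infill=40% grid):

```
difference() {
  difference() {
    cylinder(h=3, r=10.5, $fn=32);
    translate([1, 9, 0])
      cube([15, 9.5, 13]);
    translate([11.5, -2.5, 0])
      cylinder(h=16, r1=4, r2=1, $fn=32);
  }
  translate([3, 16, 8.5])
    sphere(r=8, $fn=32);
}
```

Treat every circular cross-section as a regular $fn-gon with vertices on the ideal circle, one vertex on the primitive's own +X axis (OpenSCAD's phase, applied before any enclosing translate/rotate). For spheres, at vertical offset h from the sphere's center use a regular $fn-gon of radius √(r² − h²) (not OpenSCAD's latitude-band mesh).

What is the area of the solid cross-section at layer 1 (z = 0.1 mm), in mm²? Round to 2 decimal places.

327.26 mm²

At z = 0.1 mm: the r=10.5 cylinder contributes a regular 32-gon of circumradius 10.5 (area = (32/2)·10.500²·sin(360°/32) = 344.14 mm²); the cube at (1, 9) (footprint 15×9.5) is included at this height (area 142.50 mm²); the cone at (11.5, -2.5): at t=0.006 of its height the radius interpolates to r₁+(r₂−r₁)t = 3.981, giving a regular 32-gon of that circumradius (area = (32/2)·3.981²·sin(360°/32) = 49.48 mm²); Taking the first minus the rest: starting from the r=10.5 cylinder (344.14 mm²), the 15×9.5 cube at (1, 9) partially overlaps it — only the 3.84 mm² overlap (of its 142.50 mm²) is removed, clipping the outline; the cone at (11.5, -2.5) partially overlaps it — only the 13.04 mm² overlap (of its 49.48 mm²) is removed, clipping the outline — area = 327.26 mm²; the sphere at (3, 16) is absent (|z−center|=8.400 > r=8); Subtracting the remaining from the first: none of the subtracted shapes is present at this height, so that combined region is unchanged — area = 327.26 mm². Overall, the cross-section is a single solid region. Net area = 327.26 mm².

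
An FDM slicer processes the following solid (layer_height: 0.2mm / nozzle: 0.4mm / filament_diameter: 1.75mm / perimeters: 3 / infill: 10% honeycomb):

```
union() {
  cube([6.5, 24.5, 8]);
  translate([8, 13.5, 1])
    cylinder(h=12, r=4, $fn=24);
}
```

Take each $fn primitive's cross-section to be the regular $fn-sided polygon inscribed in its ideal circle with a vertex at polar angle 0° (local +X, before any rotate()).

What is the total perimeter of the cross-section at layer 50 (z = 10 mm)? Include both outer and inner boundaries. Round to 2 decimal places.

25.06 mm

At z = 10 mm: the cube is absent (z outside [0, 8]); the r=4 cylinder at (8, 13.5) gives a regular 24-gon of circumradius 4 (constant along its height) (perimeter = 2·24·4.000·sin(180°/24) = 25.06 mm); Combining (union): only the r=4 cylinder at (8, 13.5) is present, so the union is just that shape — boundary = 25.06 mm. Overall, the cross-section is a single solid region. Total boundary length (outer) = 25.06 mm.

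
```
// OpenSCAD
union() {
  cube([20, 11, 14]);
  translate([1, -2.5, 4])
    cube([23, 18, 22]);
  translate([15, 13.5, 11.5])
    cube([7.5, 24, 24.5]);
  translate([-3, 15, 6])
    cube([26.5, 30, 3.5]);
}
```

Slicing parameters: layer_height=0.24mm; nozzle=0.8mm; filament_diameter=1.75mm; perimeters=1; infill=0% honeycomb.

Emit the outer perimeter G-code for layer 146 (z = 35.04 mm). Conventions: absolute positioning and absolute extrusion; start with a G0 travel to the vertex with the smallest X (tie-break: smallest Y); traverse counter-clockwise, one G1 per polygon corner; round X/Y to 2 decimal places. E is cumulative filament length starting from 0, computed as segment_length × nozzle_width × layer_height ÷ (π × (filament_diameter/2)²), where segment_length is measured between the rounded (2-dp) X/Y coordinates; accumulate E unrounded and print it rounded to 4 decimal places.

At z = 35.04 mm: the cube is not intersected at this z (z outside [0, 14]); the cube at (1, -2.5) is absent (z outside [4, 26]); the 7.5×24 cube at (15, 13.5) contributes its full rectangle; the cube at (-3, 15) does not reach this height (z outside [6, 9.5]); Taking the union: only the 7.5×24 cube at (15, 13.5) is present, so the union is just that shape — 1 connected region. The outline is a single polygon with 4 vertices. Extrusion per mm of travel: 0.8 × 0.24 / (π × 0.875²) = 0.079824. Accumulating E over each segment gives final E = 5.0289.

G0 X15.00 Y13.50 Z35.04
G1 X22.50 Y13.50 E0.5987
G1 X22.50 Y37.50 E2.5145
G1 X15.00 Y37.50 E3.1131
G1 X15.00 Y13.50 E5.0289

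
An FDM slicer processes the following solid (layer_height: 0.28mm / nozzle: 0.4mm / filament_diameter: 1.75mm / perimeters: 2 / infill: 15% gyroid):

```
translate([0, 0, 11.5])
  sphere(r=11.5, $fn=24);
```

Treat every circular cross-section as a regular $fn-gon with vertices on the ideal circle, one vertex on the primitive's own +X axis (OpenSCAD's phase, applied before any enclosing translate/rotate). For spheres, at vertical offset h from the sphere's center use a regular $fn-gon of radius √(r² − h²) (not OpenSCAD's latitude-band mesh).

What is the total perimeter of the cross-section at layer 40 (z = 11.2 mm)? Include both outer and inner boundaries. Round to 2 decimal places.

72.03 mm

At z = 11.2 mm: the r=11.5 sphere slices to a regular 24-gon of circumradius 11.496 (√(r²−h²) with h=0.3 from center) (perimeter = 2·24·11.496·sin(180°/24) = 72.03 mm). Overall, the cross-section is a single solid region. Total boundary length (outer) = 72.03 mm.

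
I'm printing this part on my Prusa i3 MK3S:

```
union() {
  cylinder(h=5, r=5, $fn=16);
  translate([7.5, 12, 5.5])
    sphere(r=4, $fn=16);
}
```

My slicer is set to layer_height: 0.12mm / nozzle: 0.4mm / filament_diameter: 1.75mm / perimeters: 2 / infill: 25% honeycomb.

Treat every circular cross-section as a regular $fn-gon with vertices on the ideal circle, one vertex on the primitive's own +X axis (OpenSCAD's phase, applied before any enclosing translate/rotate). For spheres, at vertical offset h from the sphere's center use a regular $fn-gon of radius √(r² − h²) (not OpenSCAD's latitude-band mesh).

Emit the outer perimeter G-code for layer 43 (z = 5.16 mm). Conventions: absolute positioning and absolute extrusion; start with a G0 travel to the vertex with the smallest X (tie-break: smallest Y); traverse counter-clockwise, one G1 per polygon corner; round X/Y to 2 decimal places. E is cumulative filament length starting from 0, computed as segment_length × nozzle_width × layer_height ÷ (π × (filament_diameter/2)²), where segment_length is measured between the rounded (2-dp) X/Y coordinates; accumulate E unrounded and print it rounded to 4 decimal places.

At z = 5.16 mm: the cylinder is not intersected at this z (z outside [0, 5]); the r=4 sphere at (7.5, 12) contributes a regular 16-gon of circumradius √(4²−0.34²) = 3.986; Taking the union: only the r=4 sphere at (7.5, 12) is present, so the union is just that shape — 1 connected region. The outline is a single polygon with 16 vertices. Extrusion per mm of travel: 0.4 × 0.12 / (π × 0.875²) = 0.019956. Accumulating E over each segment gives final E = 0.4967.

G0 X3.51 Y12.00 Z5.16
G1 X3.82 Y10.47 E0.0312
G1 X4.68 Y9.18 E0.0621
G1 X5.97 Y8.32 E0.0930
G1 X7.50 Y8.01 E0.1242
G1 X9.03 Y8.32 E0.1553
G1 X10.32 Y9.18 E0.1863
G1 X11.18 Y10.47 E0.2172
G1 X11.49 Y12.00 E0.2484
G1 X11.18 Y13.53 E0.2795
G1 X10.32 Y14.82 E0.3105
G1 X9.03 Y15.68 E0.3414
G1 X7.50 Y15.99 E0.3726
G1 X5.97 Y15.68 E0.4037
G1 X4.68 Y14.82 E0.4347
G1 X3.82 Y13.53 E0.4656
G1 X3.51 Y12.00 E0.4967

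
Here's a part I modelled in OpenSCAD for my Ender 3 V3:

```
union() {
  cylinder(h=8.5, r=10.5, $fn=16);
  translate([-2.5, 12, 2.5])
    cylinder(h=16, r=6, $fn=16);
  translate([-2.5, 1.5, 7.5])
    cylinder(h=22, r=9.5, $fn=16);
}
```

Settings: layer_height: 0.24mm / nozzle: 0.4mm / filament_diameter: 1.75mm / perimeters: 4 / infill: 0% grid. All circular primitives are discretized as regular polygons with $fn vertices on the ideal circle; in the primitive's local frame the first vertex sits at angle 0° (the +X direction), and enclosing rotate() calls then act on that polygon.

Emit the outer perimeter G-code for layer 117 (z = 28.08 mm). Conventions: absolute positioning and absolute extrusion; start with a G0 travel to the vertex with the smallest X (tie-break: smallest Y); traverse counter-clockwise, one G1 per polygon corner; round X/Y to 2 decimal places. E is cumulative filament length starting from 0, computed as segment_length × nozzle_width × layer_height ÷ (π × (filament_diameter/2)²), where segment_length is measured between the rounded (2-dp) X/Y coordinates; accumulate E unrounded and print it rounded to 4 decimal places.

G0 X-12.00 Y1.50 Z28.08
G1 X-11.28 Y-2.14 E0.1481
G1 X-9.22 Y-5.22 E0.2960
G1 X-6.14 Y-7.28 E0.4439
G1 X-2.50 Y-8.00 E0.5920
G1 X1.14 Y-7.28 E0.7401
G1 X4.22 Y-5.22 E0.8880
G1 X6.28 Y-2.14 E1.0358
G1 X7.00 Y1.50 E1.1839
G1 X6.28 Y5.14 E1.3320
G1 X4.22 Y8.22 E1.4799
G1 X1.14 Y10.28 E1.6278
G1 X-2.50 Y11.00 E1.7759
G1 X-6.14 Y10.28 E1.9240
G1 X-9.22 Y8.22 E2.0719
G1 X-11.28 Y5.14 E2.2198
G1 X-12.00 Y1.50 E2.3679

At z = 28.08 mm: the cylinder is absent (z outside [0, 8.5]); the cylinder at (-2.5, 12) does not reach this height (z outside [2.5, 18.5]); the r=9.5 cylinder at (-2.5, 1.5) contributes a regular 16-gon of circumradius 9.5; Taking the union: only the r=9.5 cylinder at (-2.5, 1.5) is present, so the union is just that shape — 1 connected region. The outline is a single polygon with 16 vertices. Extrusion per mm of travel: 0.4 × 0.24 / (π × 0.875²) = 0.039912. Accumulating E over each segment gives final E = 2.3679.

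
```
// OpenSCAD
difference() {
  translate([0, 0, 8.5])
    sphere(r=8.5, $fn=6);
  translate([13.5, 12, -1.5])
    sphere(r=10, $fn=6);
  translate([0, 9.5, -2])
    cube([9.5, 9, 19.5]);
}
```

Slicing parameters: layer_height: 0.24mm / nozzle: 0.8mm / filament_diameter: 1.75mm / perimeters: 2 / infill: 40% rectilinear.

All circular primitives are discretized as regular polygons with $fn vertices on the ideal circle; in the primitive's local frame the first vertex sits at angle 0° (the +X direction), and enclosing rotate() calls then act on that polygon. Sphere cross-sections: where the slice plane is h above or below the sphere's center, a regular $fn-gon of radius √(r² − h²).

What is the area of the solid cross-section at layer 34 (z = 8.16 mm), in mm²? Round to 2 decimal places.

187.41 mm²

At z = 8.16 mm: the r=8.5 sphere slices to a regular 6-gon of circumradius 8.493 (√(r²−h²) with h=0.34 from center) (area = (6/2)·8.493²·sin(360°/6) = 187.41 mm²); the r=10 sphere at (13.5, 12) contributes a regular 6-gon of circumradius √(10²−9.66²) = 2.585 (area = (6/2)·2.585²·sin(360°/6) = 17.37 mm²); the cube at (0, 9.5) (footprint 9.5×9) is included at this height (area 85.50 mm²); After the difference (first − rest): starting from the r=8.5 sphere (187.41 mm²), the r=10 sphere at (13.5, 12) misses the remaining region (no effect); the 9.5×9 cube at (0, 9.5) misses the remaining region (no effect) — area = 187.41 mm². Overall, the cross-section is a single solid region. Net area = 187.41 mm².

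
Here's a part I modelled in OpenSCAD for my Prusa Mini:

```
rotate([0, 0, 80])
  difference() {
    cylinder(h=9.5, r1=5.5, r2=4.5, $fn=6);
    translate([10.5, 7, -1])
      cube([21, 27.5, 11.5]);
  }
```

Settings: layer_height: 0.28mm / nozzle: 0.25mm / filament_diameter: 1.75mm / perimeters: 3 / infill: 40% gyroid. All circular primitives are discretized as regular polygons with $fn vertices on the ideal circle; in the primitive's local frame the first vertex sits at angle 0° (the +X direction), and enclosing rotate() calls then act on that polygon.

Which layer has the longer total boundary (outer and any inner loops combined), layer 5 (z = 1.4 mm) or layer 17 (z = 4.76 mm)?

Layer 5 (z = 1.4): the cone (r1=5.5→r2=4.5) has section circumradius 5.353 here — a regular 6-gon (perimeter = 2·6·5.353·sin(180°/6) = 32.12 mm); the cube at (10.5, 7) (footprint 21×27.5) is included at this height (perimeter 97.00 mm); Taking the first minus the rest: starting from the cone, the 21×27.5 cube at (10.5, 7) misses the remaining region (no effect) — boundary = 32.12 mm; (rotated 80° about Z; rotation is an isometry so areas/perimeters/island counts are preserved). So its perimeter = 32.12 mm. Layer 17 (z = 4.76): the cone contributes a regular 6-gon of circumradius 4.999 (interpolated between r1=5.5 and r2=4.5 at t=0.501) (perimeter = 2·6·4.999·sin(180°/6) = 29.99 mm); the cube at (10.5, 7) is present — its section is the full 21×27.5 rectangle (perimeter 97.00 mm); After the difference (first − rest): starting from the cone, the 21×27.5 cube at (10.5, 7) misses the remaining region (no effect) — boundary = 29.99 mm; (whole slice rotated 80° about Z — lengths, areas and connectivity unchanged). So its perimeter = 29.99 mm. Layer 5 is larger (32.12 vs 29.99 mm).

layer 5 (z = 1.4 mm)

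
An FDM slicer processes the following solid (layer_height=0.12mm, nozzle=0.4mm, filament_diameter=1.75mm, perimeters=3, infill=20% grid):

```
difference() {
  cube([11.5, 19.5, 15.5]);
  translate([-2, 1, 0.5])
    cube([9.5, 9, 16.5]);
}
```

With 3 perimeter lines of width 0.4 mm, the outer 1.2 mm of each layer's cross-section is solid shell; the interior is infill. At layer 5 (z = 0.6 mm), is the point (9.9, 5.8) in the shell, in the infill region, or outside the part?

At z = 0.6 mm: the cube is present — its section is the full 11.5×19.5 rectangle; the 9.5×9 cube at (-2, 1) contributes its full rectangle; After the difference (first − rest): starting from the 11.5×19.5 cube, the 9.5×9 cube at (-2, 1) partially overlaps it — only the 67.50 mm² overlap (of its 85.50 mm²) is removed, clipping the outline — 1 connected region. Overall, the cross-section is a single solid region. The nearest boundary edge runs (11.50, 19.50)→(11.50, 0.00); distance from the point to it = 1.60 mm. The point is inside the cross-section and 1.60 mm from the nearest boundary — more than the 1.2 mm shell width (3 × 0.4), so it's in the infill interior.

infill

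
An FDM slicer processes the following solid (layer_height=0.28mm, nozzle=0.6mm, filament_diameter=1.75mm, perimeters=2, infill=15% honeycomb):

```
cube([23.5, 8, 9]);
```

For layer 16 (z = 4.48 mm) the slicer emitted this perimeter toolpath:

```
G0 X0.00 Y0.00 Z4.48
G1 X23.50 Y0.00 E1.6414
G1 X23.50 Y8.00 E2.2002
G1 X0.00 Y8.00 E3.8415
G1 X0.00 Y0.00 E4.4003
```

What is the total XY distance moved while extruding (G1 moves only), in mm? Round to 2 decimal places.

Sum the Euclidean lengths of each G1 segment: total = 63.00 mm.

63.00 mm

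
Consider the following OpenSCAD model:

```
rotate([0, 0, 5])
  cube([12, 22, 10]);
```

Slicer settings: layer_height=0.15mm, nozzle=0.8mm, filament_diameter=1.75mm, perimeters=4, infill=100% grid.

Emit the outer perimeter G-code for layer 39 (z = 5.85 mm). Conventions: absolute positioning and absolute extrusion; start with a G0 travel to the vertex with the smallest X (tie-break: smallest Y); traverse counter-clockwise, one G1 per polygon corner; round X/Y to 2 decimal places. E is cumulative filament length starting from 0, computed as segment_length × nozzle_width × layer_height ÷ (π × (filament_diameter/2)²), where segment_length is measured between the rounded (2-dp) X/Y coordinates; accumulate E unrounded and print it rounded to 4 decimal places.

At z = 5.85 mm: the cube (footprint 12×22) is included at this height; (rotated 5° about Z; rotation is an isometry so areas/perimeters/island counts are preserved). The outline is a single polygon with 4 vertices. Extrusion per mm of travel: 0.8 × 0.15 / (π × 0.875²) = 0.049890. Accumulating E over each segment gives final E = 3.3924.

G0 X-1.92 Y21.92 Z5.85
G1 X0.00 Y0.00 E1.0978
G1 X11.95 Y1.05 E1.6963
G1 X10.04 Y22.96 E2.7935
G1 X-1.92 Y21.92 E3.3924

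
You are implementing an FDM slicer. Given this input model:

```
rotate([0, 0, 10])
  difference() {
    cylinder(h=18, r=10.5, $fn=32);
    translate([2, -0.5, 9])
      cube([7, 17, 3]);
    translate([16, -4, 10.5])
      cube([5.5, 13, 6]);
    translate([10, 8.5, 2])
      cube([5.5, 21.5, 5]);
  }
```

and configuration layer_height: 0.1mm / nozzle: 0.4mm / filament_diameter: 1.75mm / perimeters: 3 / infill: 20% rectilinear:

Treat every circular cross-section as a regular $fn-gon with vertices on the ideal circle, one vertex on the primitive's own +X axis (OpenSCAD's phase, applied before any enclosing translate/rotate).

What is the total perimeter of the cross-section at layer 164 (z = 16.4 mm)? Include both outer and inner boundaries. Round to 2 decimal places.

65.87 mm

At z = 16.4 mm: the r=10.5 cylinder contributes a regular 32-gon of circumradius 10.5 (perimeter = 2·32·10.500·sin(180°/32) = 65.87 mm); the cube at (2, -0.5) does not reach this height (z outside [9, 12]); the cube at (16, -4) is present — its section is the full 5.5×13 rectangle (perimeter 37.00 mm); the cube at (10, 8.5) does not reach this height (z outside [2, 7]); Subtracting the remaining from the first: starting from the r=10.5 cylinder, the 5.5×13 cube at (16, -4) misses the remaining region (no effect) — boundary = 65.87 mm; (rotated 10° about Z; rotation is an isometry so areas/perimeters/island counts are preserved). Overall, the cross-section is a single solid region. Total boundary length (outer) = 65.87 mm.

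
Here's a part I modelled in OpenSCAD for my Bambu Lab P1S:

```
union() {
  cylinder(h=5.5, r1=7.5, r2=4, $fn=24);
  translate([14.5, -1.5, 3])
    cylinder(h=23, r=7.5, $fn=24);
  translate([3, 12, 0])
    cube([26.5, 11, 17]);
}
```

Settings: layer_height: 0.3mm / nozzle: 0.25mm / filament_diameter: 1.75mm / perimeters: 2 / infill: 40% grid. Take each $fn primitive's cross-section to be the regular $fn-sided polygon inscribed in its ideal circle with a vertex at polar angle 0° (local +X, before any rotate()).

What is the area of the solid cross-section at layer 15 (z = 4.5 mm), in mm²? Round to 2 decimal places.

532.97 mm²

At z = 4.5 mm: the cone: at t=0.818 of its height the radius interpolates to r₁+(r₂−r₁)t = 4.636, giving a regular 24-gon of that circumradius (area = (24/2)·4.636²·sin(360°/24) = 66.76 mm²); the r=7.5 cylinder at (14.5, -1.5) gives a regular 24-gon of circumradius 7.5 (constant along its height) (area = (24/2)·7.500²·sin(360°/24) = 174.70 mm²); the 26.5×11 cube at (3, 12) contributes its full rectangle (area 291.50 mm²); Combining (union): the 3 present regions are separate (no shared area or edge), so areas and boundary lengths simply add and each stays a separate island — area = 532.97 mm². Overall, the cross-section has 3 separate islands. Net area = 532.97 mm².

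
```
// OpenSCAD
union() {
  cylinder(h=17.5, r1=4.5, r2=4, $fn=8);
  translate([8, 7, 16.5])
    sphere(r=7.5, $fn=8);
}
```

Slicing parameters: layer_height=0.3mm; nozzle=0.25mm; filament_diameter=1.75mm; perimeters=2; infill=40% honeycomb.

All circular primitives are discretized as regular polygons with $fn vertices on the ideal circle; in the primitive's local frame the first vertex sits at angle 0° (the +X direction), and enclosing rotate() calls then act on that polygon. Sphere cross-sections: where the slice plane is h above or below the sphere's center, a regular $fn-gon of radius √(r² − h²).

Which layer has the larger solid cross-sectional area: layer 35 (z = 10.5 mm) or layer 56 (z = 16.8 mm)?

layer 56 (z = 16.8 mm)

Layer 35 (z = 10.5): the cone contributes a regular 8-gon of circumradius 4.200 (interpolated between r1=4.5 and r2=4 at t=0.600) (area = (8/2)·4.200²·sin(360°/8) = 49.89 mm²); the r=7.5 sphere at (8, 7) slices to a regular 8-gon of circumradius 4.500 (√(r²−h²) with h=6 from center) (area = (8/2)·4.500²·sin(360°/8) = 57.28 mm²); Merging all regions: the 2 present regions are separate (no shared area or edge), so areas and boundary lengths simply add and each stays a separate island — area = 107.17 mm². So its area = 107.17 mm². Layer 56 (z = 16.8): the cone contributes a regular 8-gon of circumradius 4.020 (interpolated between r1=4.5 and r2=4 at t=0.960) (area = (8/2)·4.020²·sin(360°/8) = 45.71 mm²); the sphere at (8, 7): section is a regular 8-gon, circumradius = √(r²−h²) = √(7.5²−0.3²) = 7.494 (area = (8/2)·7.494²·sin(360°/8) = 158.84 mm²); Merging all regions: the regions partially overlap — summed areas 204.55 mm² minus the doubly-counted overlap 0.89 mm² gives 203.66 mm² — area = 203.66 mm². So its area = 203.66 mm². Layer 56 is larger (203.66 vs 107.17 mm²).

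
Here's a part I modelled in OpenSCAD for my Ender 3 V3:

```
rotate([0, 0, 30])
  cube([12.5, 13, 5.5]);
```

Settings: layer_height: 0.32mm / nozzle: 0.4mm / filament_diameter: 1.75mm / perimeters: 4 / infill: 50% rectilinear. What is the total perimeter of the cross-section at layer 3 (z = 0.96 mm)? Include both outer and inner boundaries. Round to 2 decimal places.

51.00 mm

At z = 0.96 mm: the 12.5×13 cube contributes its full rectangle (perimeter 51.00 mm); (rotated 30° about Z; rotation is an isometry so areas/perimeters/island counts are preserved). Overall, the cross-section is a single solid region. Total boundary length (outer) = 51.00 mm.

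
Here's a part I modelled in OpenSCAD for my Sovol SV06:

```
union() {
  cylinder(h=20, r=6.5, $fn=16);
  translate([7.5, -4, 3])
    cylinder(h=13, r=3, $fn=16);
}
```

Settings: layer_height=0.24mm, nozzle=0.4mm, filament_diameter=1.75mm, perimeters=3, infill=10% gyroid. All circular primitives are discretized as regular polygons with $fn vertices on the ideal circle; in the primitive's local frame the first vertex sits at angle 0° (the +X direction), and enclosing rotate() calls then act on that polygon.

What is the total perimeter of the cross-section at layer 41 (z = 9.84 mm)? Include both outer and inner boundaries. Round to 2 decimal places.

51.63 mm

At z = 9.84 mm: the cylinder: section is a regular 16-gon, circumradius r=6.5 (perimeter = 2·16·6.500·sin(180°/16) = 40.58 mm); the r=3 cylinder at (7.5, -4) contributes a regular 16-gon of circumradius 3 (perimeter = 2·16·3.000·sin(180°/16) = 18.73 mm); Taking the union: the regions partially overlap (shared area 2.15 mm²), so the edge portions inside another operand are dropped and the merged outline is re-measured after clipping — boundary = 51.63 mm. Overall, the cross-section is a single solid region. Total boundary length (outer) = 51.63 mm.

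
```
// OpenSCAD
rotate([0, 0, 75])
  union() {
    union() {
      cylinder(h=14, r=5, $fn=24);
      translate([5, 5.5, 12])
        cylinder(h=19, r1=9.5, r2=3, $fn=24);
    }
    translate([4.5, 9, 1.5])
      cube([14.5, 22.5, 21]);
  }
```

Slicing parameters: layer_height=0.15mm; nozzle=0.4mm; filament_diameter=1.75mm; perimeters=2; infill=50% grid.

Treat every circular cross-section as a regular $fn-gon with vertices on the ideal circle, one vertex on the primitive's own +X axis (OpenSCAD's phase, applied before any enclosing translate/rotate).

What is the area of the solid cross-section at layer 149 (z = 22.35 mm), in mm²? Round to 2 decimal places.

427.22 mm²

At z = 22.35 mm: the cylinder does not reach this height (z outside [0, 14]); the cone at (5, 5.5) contributes a regular 24-gon of circumradius 5.959 (interpolated between r1=9.5 and r2=3 at t=0.545) (area = (24/2)·5.959²·sin(360°/24) = 110.29 mm²); Taking the union: only the cone at (5, 5.5) is present, so the union is just that shape — area = 110.29 mm²; the 14.5×22.5 cube at (4.5, 9) contributes its full rectangle (area 326.25 mm²); Taking the union: the regions partially overlap — summed areas 436.54 mm² minus the doubly-counted overlap 9.33 mm² gives 427.22 mm² — area = 427.22 mm²; (rotated 75° about Z; rotation is an isometry so areas/perimeters/island counts are preserved). Overall, the cross-section is a single solid region. Net area = 427.22 mm².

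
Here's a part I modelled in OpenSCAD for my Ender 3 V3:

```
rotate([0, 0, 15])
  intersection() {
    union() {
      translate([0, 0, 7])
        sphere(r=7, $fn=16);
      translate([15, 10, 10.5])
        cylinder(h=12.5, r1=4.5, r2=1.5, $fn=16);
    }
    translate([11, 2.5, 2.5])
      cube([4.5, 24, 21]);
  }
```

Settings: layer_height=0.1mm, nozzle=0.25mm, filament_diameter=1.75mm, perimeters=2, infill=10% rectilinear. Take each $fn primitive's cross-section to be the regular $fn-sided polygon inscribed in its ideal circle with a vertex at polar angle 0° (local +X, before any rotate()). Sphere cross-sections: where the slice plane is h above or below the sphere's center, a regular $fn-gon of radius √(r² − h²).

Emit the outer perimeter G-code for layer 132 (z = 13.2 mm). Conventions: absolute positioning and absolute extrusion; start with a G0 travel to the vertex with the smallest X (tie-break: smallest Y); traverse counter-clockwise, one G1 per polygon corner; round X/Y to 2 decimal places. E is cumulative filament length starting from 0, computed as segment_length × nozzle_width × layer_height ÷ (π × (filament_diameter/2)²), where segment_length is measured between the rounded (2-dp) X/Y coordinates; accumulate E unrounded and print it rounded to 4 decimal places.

At z = 13.2 mm: the r=7 sphere contributes a regular 16-gon of circumradius √(7²−6.2²) = 3.250; the cone at (15, 10) contributes a regular 16-gon of circumradius 3.852 (interpolated between r1=4.5 and r2=1.5 at t=0.216); Merging all regions: the 2 present regions are separate (no shared area or edge), so areas and boundary lengths simply add and each stays a separate island — 2 connected regions; the cube at (11, 2.5) is present — its section is the full 4.5×24 rectangle; Keeping only the common overlap: the 4.5×24 cube at (11, 2.5) partially overlaps the result so far; clipping to the common part keeps 26.52 mm² — 1 connected region; (whole slice rotated 15° about Z — lengths, areas and connectivity unchanged). The outline is a single polygon with 11 vertices. Extrusion per mm of travel: 0.25 × 0.1 / (π × 0.875²) = 0.010394. Accumulating E over each segment gives final E = 0.2136.

G0 X8.08 Y14.04 Z13.20
G1 X8.18 Y12.54 E0.0156
G1 X8.84 Y11.20 E0.0312
G1 X9.97 Y10.21 E0.0468
G1 X11.40 Y9.72 E0.0625
G1 X12.90 Y9.82 E0.0781
G1 X13.35 Y10.05 E0.0834
G1 X11.41 Y17.30 E0.1614
G1 X10.90 Y17.26 E0.1667
G1 X9.56 Y16.60 E0.1822
G1 X8.56 Y15.47 E0.1979
G1 X8.08 Y14.04 E0.2136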